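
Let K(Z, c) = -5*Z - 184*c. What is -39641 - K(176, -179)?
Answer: -71697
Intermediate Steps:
K(Z, c) = -184*c - 5*Z
-39641 - K(176, -179) = -39641 - (-184*(-179) - 5*176) = -39641 - (32936 - 880) = -39641 - 1*32056 = -39641 - 32056 = -71697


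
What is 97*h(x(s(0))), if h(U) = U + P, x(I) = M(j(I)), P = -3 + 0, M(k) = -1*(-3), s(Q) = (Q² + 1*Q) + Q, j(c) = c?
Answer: 0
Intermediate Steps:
s(Q) = Q² + 2*Q (s(Q) = (Q² + Q) + Q = (Q + Q²) + Q = Q² + 2*Q)
M(k) = 3
P = -3
x(I) = 3
h(U) = -3 + U (h(U) = U - 3 = -3 + U)
97*h(x(s(0))) = 97*(-3 + 3) = 97*0 = 0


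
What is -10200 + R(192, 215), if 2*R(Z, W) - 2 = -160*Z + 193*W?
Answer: -9623/2 ≈ -4811.5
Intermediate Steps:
R(Z, W) = 1 - 80*Z + 193*W/2 (R(Z, W) = 1 + (-160*Z + 193*W)/2 = 1 + (-80*Z + 193*W/2) = 1 - 80*Z + 193*W/2)
-10200 + R(192, 215) = -10200 + (1 - 80*192 + (193/2)*215) = -10200 + (1 - 15360 + 41495/2) = -10200 + 10777/2 = -9623/2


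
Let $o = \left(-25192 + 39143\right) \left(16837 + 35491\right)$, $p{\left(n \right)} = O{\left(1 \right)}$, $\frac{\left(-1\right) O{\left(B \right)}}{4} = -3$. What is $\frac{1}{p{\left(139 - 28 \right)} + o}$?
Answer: $\frac{1}{730027940} \approx 1.3698 \cdot 10^{-9}$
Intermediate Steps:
$O{\left(B \right)} = 12$ ($O{\left(B \right)} = \left(-4\right) \left(-3\right) = 12$)
$p{\left(n \right)} = 12$
$o = 730027928$ ($o = 13951 \cdot 52328 = 730027928$)
$\frac{1}{p{\left(139 - 28 \right)} + o} = \frac{1}{12 + 730027928} = \frac{1}{730027940}$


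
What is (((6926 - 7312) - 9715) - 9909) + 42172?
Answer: 22162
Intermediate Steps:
(((6926 - 7312) - 9715) - 9909) + 42172 = ((-386 - 9715) - 9909) + 42172 = (-10101 - 9909) + 42172 = -20010 + 42172 = 22162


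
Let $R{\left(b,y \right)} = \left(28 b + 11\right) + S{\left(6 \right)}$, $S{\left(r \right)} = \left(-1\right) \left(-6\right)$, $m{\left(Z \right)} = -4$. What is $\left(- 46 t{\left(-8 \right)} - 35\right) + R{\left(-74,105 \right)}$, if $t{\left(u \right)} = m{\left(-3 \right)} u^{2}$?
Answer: $9686$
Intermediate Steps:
$t{\left(u \right)} = - 4 u^{2}$
$S{\left(r \right)} = 6$
$R{\left(b,y \right)} = 17 + 28 b$ ($R{\left(b,y \right)} = \left(28 b + 11\right) + 6 = \left(11 + 28 b\right) + 6 = 17 + 28 b$)
$\left(- 46 t{\left(-8 \right)} - 35\right) + R{\left(-74,105 \right)} = \left(- 46 \left(- 4 \left(-8\right)^{2}\right) - 35\right) + \left(17 + 28 \left(-74\right)\right) = \left(- 46 \left(\left(-4\right) 64\right) - 35\right) + \left(17 - 2072\right) = \left(\left(-46\right) \left(-256\right) - 35\right) - 2055 = \left(11776 - 35\right) - 2055 = 11741 - 2055 = 9686$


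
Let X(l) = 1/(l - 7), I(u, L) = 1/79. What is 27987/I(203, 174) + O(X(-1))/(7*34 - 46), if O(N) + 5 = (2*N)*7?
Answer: 566009079/256 ≈ 2.2110e+6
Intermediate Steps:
I(u, L) = 1/79
X(l) = 1/(-7 + l)
O(N) = -5 + 14*N (O(N) = -5 + (2*N)*7 = -5 + 14*N)
27987/I(203, 174) + O(X(-1))/(7*34 - 46) = 27987/(1/79) + (-5 + 14/(-7 - 1))/(7*34 - 46) = 27987*79 + (-5 + 14/(-8))/(238 - 46) = 2210973 + (-5 + 14*(-⅛))/192 = 2210973 + (-5 - 7/4)*(1/192) = 2210973 - 27/4*1/192 = 2210973 - 9/256 = 566009079/256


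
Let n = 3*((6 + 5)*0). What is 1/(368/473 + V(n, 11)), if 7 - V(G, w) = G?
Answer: 473/3679 ≈ 0.12857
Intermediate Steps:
n = 0 (n = 3*(11*0) = 3*0 = 0)
V(G, w) = 7 - G
1/(368/473 + V(n, 11)) = 1/(368/473 + (7 - 1*0)) = 1/(368*(1/473) + (7 + 0)) = 1/(368/473 + 7) = 1/(3679/473) = 473/3679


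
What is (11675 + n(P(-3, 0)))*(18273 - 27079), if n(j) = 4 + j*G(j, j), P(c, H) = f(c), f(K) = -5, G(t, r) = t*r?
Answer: -101744524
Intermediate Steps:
G(t, r) = r*t
P(c, H) = -5
n(j) = 4 + j**3 (n(j) = 4 + j*(j*j) = 4 + j*j**2 = 4 + j**3)
(11675 + n(P(-3, 0)))*(18273 - 27079) = (11675 + (4 + (-5)**3))*(18273 - 27079) = (11675 + (4 - 125))*(-8806) = (11675 - 121)*(-8806) = 11554*(-8806) = -101744524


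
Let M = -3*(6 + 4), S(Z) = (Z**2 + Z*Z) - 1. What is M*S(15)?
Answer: -13470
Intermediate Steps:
S(Z) = -1 + 2*Z**2 (S(Z) = (Z**2 + Z**2) - 1 = 2*Z**2 - 1 = -1 + 2*Z**2)
M = -30 (M = -3*10 = -30)
M*S(15) = -30*(-1 + 2*15**2) = -30*(-1 + 2*225) = -30*(-1 + 450) = -30*449 = -13470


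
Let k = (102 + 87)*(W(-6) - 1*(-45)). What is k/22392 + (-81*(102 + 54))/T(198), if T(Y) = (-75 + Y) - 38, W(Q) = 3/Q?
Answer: -62717871/422960 ≈ -148.28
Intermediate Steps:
T(Y) = -113 + Y
k = 16821/2 (k = (102 + 87)*(3/(-6) - 1*(-45)) = 189*(3*(-⅙) + 45) = 189*(-½ + 45) = 189*(89/2) = 16821/2 ≈ 8410.5)
k/22392 + (-81*(102 + 54))/T(198) = (16821/2)/22392 + (-81*(102 + 54))/(-113 + 198) = (16821/2)*(1/22392) - 81*156/85 = 1869/4976 - 12636*1/85 = 1869/4976 - 12636/85 = -62717871/422960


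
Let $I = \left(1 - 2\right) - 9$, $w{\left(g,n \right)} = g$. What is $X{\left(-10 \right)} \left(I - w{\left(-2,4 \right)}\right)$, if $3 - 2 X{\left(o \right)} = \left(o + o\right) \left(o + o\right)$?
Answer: $1588$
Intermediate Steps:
$X{\left(o \right)} = \frac{3}{2} - 2 o^{2}$ ($X{\left(o \right)} = \frac{3}{2} - \frac{\left(o + o\right) \left(o + o\right)}{2} = \frac{3}{2} - \frac{2 o 2 o}{2} = \frac{3}{2} - \frac{4 o^{2}}{2} = \frac{3}{2} - 2 o^{2}$)
$I = -10$ ($I = -1 - 9 = -10$)
$X{\left(-10 \right)} \left(I - w{\left(-2,4 \right)}\right) = \left(\frac{3}{2} - 2 \left(-10\right)^{2}\right) \left(-10 - -2\right) = \left(\frac{3}{2} - 200\right) \left(-10 + 2\right) = \left(\frac{3}{2} - 200\right) \left(-8\right) = \left(- \frac{397}{2}\right) \left(-8\right) = 1588$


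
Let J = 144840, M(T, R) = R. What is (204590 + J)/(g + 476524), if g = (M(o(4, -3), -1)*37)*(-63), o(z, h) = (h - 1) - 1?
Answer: 69886/95771 ≈ 0.72972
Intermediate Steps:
o(z, h) = -2 + h (o(z, h) = (-1 + h) - 1 = -2 + h)
g = 2331 (g = -1*37*(-63) = -37*(-63) = 2331)
(204590 + J)/(g + 476524) = (204590 + 144840)/(2331 + 476524) = 349430/478855 = 349430*(1/478855) = 69886/95771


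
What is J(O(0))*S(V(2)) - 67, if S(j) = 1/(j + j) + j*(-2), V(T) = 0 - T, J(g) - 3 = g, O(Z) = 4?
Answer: -163/4 ≈ -40.750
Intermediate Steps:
J(g) = 3 + g
V(T) = -T
S(j) = 1/(2*j) - 2*j
J(O(0))*S(V(2)) - 67 = (3 + 4)*(1/(2*((-1*2))) - (-2)*2) - 67 = 7*((½)/(-2) - 2*(-2)) - 67 = 7*((½)*(-½) + 4) - 67 = 7*(-¼ + 4) - 67 = 7*(15/4) - 67 = 105/4 - 67 = -163/4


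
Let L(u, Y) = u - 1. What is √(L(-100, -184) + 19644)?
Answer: √19543 ≈ 139.80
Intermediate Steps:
L(u, Y) = -1 + u
√(L(-100, -184) + 19644) = √((-1 - 100) + 19644) = √(-101 + 19644) = √19543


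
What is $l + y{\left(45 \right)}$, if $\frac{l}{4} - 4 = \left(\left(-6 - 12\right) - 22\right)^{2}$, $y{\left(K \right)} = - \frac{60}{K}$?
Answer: $\frac{19244}{3} \approx 6414.7$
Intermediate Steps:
$l = 6416$ ($l = 16 + 4 \left(\left(-6 - 12\right) - 22\right)^{2} = 16 + 4 \left(-18 - 22\right)^{2} = 16 + 4 \left(-40\right)^{2} = 16 + 4 \cdot 1600 = 16 + 6400 = 6416$)
$l + y{\left(45 \right)} = 6416 - \frac{60}{45} = 6416 - \frac{4}{3} = \frac{19244}{3}$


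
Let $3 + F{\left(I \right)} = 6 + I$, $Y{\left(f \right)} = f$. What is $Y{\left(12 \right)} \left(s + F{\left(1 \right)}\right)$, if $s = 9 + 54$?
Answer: $804$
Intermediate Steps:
$F{\left(I \right)} = 3 + I$ ($F{\left(I \right)} = -3 + \left(6 + I\right) = 3 + I$)
$s = 63$
$Y{\left(12 \right)} \left(s + F{\left(1 \right)}\right) = 12 \left(63 + \left(3 + 1\right)\right) = 12 \left(63 + 4\right) = 12 \cdot 67 = 804$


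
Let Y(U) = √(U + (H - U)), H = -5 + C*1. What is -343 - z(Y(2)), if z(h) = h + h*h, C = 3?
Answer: -341 - I*√2 ≈ -341.0 - 1.4142*I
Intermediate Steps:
H = -2 (H = -5 + 3*1 = -5 + 3 = -2)
Y(U) = I*√2 (Y(U) = √(U + (-2 - U)) = √(-2) = I*√2)
z(h) = h + h²
-343 - z(Y(2)) = -343 - I*√2*(1 + I*√2)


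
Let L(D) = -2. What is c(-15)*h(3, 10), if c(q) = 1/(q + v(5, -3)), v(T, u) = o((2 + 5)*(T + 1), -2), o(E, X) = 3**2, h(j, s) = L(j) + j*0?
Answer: 1/3 ≈ 0.33333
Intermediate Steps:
h(j, s) = -2 (h(j, s) = -2 + j*0 = -2 + 0 = -2)
o(E, X) = 9
v(T, u) = 9
c(q) = 1/(9 + q) (c(q) = 1/(q + 9) = 1/(9 + q))
c(-15)*h(3, 10) = -2/(9 - 15) = -2/(-6) = -1/6*(-2) = 1/3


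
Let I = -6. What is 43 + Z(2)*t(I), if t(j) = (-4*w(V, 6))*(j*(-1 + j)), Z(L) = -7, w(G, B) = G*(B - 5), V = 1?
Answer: 1219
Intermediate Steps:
w(G, B) = G*(-5 + B)
t(j) = -4*j*(-1 + j) (t(j) = (-4*(-5 + 6))*(j*(-1 + j)) = (-4)*(j*(-1 + j)) = (-4*1)*(j*(-1 + j)) = -4*j*(-1 + j))
43 + Z(2)*t(I) = 43 - 28*(-6)*(1 - 1*(-6)) = 43 - 28*(-6)*(1 + 6) = 43 - 28*(-6)*7 = 43 - 7*(-168) = 43 + 1176 = 1219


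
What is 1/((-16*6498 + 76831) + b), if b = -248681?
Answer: -1/275818 ≈ -3.6256e-6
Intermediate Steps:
1/((-16*6498 + 76831) + b) = 1/((-16*6498 + 76831) - 248681) = 1/((-103968 + 76831) - 248681) = 1/(-27137 - 248681) = 1/(-275818) = -1/275818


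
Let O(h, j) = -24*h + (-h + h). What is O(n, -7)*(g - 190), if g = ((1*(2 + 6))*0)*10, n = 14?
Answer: 63840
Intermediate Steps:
g = 0 (g = ((1*8)*0)*10 = (8*0)*10 = 0*10 = 0)
O(h, j) = -24*h (O(h, j) = -24*h + 0 = -24*h)
O(n, -7)*(g - 190) = (-24*14)*(0 - 190) = -336*(-190) = 63840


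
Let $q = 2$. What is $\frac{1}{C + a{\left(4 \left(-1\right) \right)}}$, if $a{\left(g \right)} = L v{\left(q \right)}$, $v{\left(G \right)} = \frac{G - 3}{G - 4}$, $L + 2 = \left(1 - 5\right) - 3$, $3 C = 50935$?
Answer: $\frac{6}{101843} \approx 5.8914 \cdot 10^{-5}$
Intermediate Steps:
$C = \frac{50935}{3}$ ($C = \frac{1}{3} \cdot 50935 = \frac{50935}{3} \approx 16978.0$)
$L = -9$ ($L = -2 + \left(\left(1 - 5\right) - 3\right) = -2 - 7 = -9$)
$v{\left(G \right)} = \frac{-3 + G}{-4 + G}$
$a{\left(g \right)} = - \frac{9}{2}$ ($a{\left(g \right)} = - 9 \frac{-3 + 2}{-4 + 2} = - 9 \frac{1}{-2} \left(-1\right) = - 9 \left(\left(- \frac{1}{2}\right) \left(-1\right)\right) = \left(-9\right) \frac{1}{2} = - \frac{9}{2}$)
$\frac{1}{C + a{\left(4 \left(-1\right) \right)}} = \frac{1}{\frac{50935}{3} - \frac{9}{2}} = \frac{1}{\frac{101843}{6}} = \frac{6}{101843}$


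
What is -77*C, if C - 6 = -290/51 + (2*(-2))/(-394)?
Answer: -250558/10047 ≈ -24.939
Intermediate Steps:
C = 3254/10047 (C = 6 + (-290/51 + (2*(-2))/(-394)) = 6 + (-290*1/51 - 4*(-1/394)) = 6 + (-290/51 + 2/197) = 6 - 57028/10047 = 3254/10047 ≈ 0.32388)
-77*C = -77*3254/10047 = -250558/10047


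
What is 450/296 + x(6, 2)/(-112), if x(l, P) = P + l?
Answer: 1501/1036 ≈ 1.4488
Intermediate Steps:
450/296 + x(6, 2)/(-112) = 450/296 + (2 + 6)/(-112) = 450*(1/296) + 8*(-1/112) = 225/148 - 1/14 = 1501/1036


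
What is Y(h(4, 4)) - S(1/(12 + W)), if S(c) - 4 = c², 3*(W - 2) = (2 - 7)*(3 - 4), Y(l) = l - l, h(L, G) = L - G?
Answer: -8845/2209 ≈ -4.0041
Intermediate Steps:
Y(l) = 0
W = 11/3 (W = 2 + ((2 - 7)*(3 - 4))/3 = 2 + (-5*(-1))/3 = 2 + (⅓)*5 = 2 + 5/3 = 11/3 ≈ 3.6667)
S(c) = 4 + c²
Y(h(4, 4)) - S(1/(12 + W)) = 0 - (4 + (1/(12 + 11/3))²) = 0 - (4 + (1/(47/3))²) = 0 - (4 + (3/47)²) = 0 - (4 + 9/2209) = 0 - 1*8845/2209 = 0 - 8845/2209 = -8845/2209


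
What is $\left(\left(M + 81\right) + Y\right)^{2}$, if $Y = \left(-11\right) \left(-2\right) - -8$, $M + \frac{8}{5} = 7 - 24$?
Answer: $\frac{213444}{25} \approx 8537.8$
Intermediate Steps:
$M = - \frac{93}{5}$ ($M = - \frac{8}{5} + \left(7 - 24\right) = - \frac{8}{5} - 17 = - \frac{93}{5} \approx -18.6$)
$Y = 30$ ($Y = 22 + 8 = 30$)
$\left(\left(M + 81\right) + Y\right)^{2} = \left(\left(- \frac{93}{5} + 81\right) + 30\right)^{2} = \left(\frac{312}{5} + 30\right)^{2} = \left(\frac{462}{5}\right)^{2} = \frac{213444}{25}$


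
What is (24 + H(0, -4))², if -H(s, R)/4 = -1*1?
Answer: 784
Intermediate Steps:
H(s, R) = 4 (H(s, R) = -(-4) = -4*(-1) = 4)
(24 + H(0, -4))² = (24 + 4)² = 28² = 784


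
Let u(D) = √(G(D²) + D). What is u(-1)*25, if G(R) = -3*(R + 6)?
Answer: 25*I*√22 ≈ 117.26*I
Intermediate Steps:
G(R) = -18 - 3*R (G(R) = -3*(6 + R) = -18 - 3*R)
u(D) = √(-18 + D - 3*D²) (u(D) = √((-18 - 3*D²) + D) = √(-18 + D - 3*D²))
u(-1)*25 = √(-18 - 1 - 3*(-1)²)*25 = √(-18 - 1 - 3*1)*25 = √(-18 - 1 - 3)*25 = √(-22)*25 = (I*√22)*25 = 25*I*√22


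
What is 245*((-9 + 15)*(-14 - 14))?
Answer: -41160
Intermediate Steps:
245*((-9 + 15)*(-14 - 14)) = 245*(6*(-28)) = 245*(-168) = -41160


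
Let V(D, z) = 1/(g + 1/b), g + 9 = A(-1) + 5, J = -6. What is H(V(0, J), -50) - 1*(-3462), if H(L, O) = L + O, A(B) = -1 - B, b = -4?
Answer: 58000/17 ≈ 3411.8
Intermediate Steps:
g = -4 (g = -9 + ((-1 - 1*(-1)) + 5) = -9 + ((-1 + 1) + 5) = -9 + (0 + 5) = -9 + 5 = -4)
V(D, z) = -4/17 (V(D, z) = 1/(-4 + 1/(-4)) = 1/(-4 - ¼) = 1/(-17/4) = -4/17)
H(V(0, J), -50) - 1*(-3462) = (-4/17 - 50) - 1*(-3462) = -854/17 + 3462 = 58000/17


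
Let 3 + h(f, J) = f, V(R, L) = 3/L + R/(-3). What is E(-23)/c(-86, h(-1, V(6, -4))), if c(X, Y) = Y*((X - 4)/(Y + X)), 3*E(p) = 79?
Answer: -79/12 ≈ -6.5833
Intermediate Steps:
V(R, L) = 3/L - R/3 (V(R, L) = 3/L + R*(-⅓) = 3/L - R/3)
E(p) = 79/3 (E(p) = (⅓)*79 = 79/3)
h(f, J) = -3 + f
c(X, Y) = Y*(-4 + X)/(X + Y) (c(X, Y) = Y*((-4 + X)/(X + Y)) = Y*(-4 + X)/(X + Y))
E(-23)/c(-86, h(-1, V(6, -4))) = 79/(3*(((-3 - 1)*(-4 - 86)/(-86 + (-3 - 1))))) = 79/(3*((-4*(-90)/(-86 - 4)))) = 79/(3*((-4*(-90)/(-90)))) = 79/(3*((-4*(-1/90)*(-90)))) = (79/3)/(-4) = (79/3)*(-¼) = -79/12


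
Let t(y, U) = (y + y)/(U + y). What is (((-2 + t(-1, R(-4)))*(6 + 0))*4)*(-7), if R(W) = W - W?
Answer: 0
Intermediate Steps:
R(W) = 0
t(y, U) = 2*y/(U + y) (t(y, U) = (2*y)/(U + y) = 2*y/(U + y))
(((-2 + t(-1, R(-4)))*(6 + 0))*4)*(-7) = (((-2 + 2*(-1)/(0 - 1))*(6 + 0))*4)*(-7) = (((-2 + 2*(-1)/(-1))*6)*4)*(-7) = (((-2 + 2*(-1)*(-1))*6)*4)*(-7) = (((-2 + 2)*6)*4)*(-7) = ((0*6)*4)*(-7) = (0*4)*(-7) = 0*(-7) = 0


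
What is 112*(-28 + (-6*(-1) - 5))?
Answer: -3024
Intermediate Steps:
112*(-28 + (-6*(-1) - 5)) = 112*(-28 + (6 - 5)) = 112*(-28 + 1) = 112*(-27) = -3024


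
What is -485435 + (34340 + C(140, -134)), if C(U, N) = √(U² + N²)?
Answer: -451095 + 2*√9389 ≈ -4.5090e+5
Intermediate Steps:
C(U, N) = √(N² + U²)
-485435 + (34340 + C(140, -134)) = -485435 + (34340 + √((-134)² + 140²)) = -485435 + (34340 + √(17956 + 19600)) = -485435 + (34340 + √37556) = -485435 + (34340 + 2*√9389) = -451095 + 2*√9389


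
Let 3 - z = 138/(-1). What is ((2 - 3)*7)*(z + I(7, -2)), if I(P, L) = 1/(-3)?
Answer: -2954/3 ≈ -984.67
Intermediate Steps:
I(P, L) = -⅓
z = 141 (z = 3 - 138/(-1) = 3 - 138*(-1) = 3 - 1*(-138) = 3 + 138 = 141)
((2 - 3)*7)*(z + I(7, -2)) = ((2 - 3)*7)*(141 - ⅓) = -1*7*(422/3) = -7*422/3 = -2954/3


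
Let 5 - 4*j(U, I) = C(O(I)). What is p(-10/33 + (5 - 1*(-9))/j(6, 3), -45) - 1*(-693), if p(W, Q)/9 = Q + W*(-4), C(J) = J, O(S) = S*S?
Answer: 8832/11 ≈ 802.91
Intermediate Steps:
O(S) = S²
j(U, I) = 5/4 - I²/4
p(W, Q) = -36*W + 9*Q (p(W, Q) = 9*(Q + W*(-4)) = 9*(Q - 4*W) = -36*W + 9*Q)
p(-10/33 + (5 - 1*(-9))/j(6, 3), -45) - 1*(-693) = (-36*(-10/33 + (5 - 1*(-9))/(5/4 - ¼*3²)) + 9*(-45)) - 1*(-693) = (-36*(-10*1/33 + (5 + 9)/(5/4 - ¼*9)) - 405) + 693 = (-36*(-10/33 + 14/(5/4 - 9/4)) - 405) + 693 = (-36*(-10/33 + 14/(-1)) - 405) + 693 = (-36*(-10/33 + 14*(-1)) - 405) + 693 = (-36*(-10/33 - 14) - 405) + 693 = (-36*(-472/33) - 405) + 693 = (5664/11 - 405) + 693 = 1209/11 + 693 = 8832/11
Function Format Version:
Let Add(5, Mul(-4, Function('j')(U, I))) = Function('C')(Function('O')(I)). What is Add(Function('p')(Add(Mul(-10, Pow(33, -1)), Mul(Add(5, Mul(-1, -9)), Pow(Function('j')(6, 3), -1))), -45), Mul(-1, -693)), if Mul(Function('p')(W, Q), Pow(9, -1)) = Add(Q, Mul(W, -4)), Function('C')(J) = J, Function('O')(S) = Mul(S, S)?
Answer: Rational(8832, 11) ≈ 802.91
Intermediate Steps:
Function('O')(S) = Pow(S, 2)
Function('j')(U, I) = Add(Rational(5, 4), Mul(Rational(-1, 4), Pow(I, 2)))
Function('p')(W, Q) = Add(Mul(-36, W), Mul(9, Q)) (Function('p')(W, Q) = Mul(9, Add(Q, Mul(W, -4))) = Mul(9, Add(Q, Mul(-4, W))) = Add(Mul(-36, W), Mul(9, Q)))
Add(Function('p')(Add(Mul(-10, Pow(33, -1)), Mul(Add(5, Mul(-1, -9)), Pow(Function('j')(6, 3), -1))), -45), Mul(-1, -693)) = Add(Add(Mul(-36, Add(Mul(-10, Pow(33, -1)), Mul(Add(5, Mul(-1, -9)), Pow(Add(Rational(5, 4), Mul(Rational(-1, 4), Pow(3, 2))), -1)))), Mul(9, -45)), Mul(-1, -693)) = Add(Add(Mul(-36, Add(Mul(-10, Rational(1, 33)), Mul(Add(5, 9), Pow(Add(Rational(5, 4), Mul(Rational(-1, 4), 9)), -1)))), -405), 693) = Add(Add(Mul(-36, Add(Rational(-10, 33), Mul(14, Pow(Add(Rational(5, 4), Rational(-9, 4)), -1)))), -405), 693) = Add(Add(Mul(-36, Add(Rational(-10, 33), Mul(14, Pow(-1, -1)))), -405), 693) = Add(Add(Mul(-36, Add(Rational(-10, 33), Mul(14, -1))), -405), 693) = Add(Add(Mul(-36, Add(Rational(-10, 33), -14)), -405), 693) = Add(Add(Mul(-36, Rational(-472, 33)), -405), 693) = Add(Add(Rational(5664, 11), -405), 693) = Add(Rational(1209, 11), 693) = Rational(8832, 11)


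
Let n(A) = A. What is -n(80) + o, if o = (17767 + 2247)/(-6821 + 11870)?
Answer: -383906/5049 ≈ -76.036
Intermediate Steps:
o = 20014/5049 ≈ 3.9640
-n(80) + o = -1*80 + 20014/5049 = -80 + 20014/5049 = -383906/5049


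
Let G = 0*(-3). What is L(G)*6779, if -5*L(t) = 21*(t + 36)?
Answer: -5124924/5 ≈ -1.0250e+6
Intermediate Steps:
G = 0
L(t) = -756/5 - 21*t/5 (L(t) = -21*(t + 36)/5 = -21*(36 + t)/5 = -(756 + 21*t)/5 = -756/5 - 21*t/5)
L(G)*6779 = (-756/5 - 21/5*0)*6779 = (-756/5 + 0)*6779 = -756/5*6779 = -5124924/5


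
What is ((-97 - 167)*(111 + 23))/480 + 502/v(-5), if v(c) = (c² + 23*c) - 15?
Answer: -16481/210 ≈ -78.481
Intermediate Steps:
v(c) = -15 + c² + 23*c
((-97 - 167)*(111 + 23))/480 + 502/v(-5) = ((-97 - 167)*(111 + 23))/480 + 502/(-15 + (-5)² + 23*(-5)) = -264*134*(1/480) + 502/(-15 + 25 - 115) = -35376*1/480 + 502/(-105) = -737/10 + 502*(-1/105) = -737/10 - 502/105 = -16481/210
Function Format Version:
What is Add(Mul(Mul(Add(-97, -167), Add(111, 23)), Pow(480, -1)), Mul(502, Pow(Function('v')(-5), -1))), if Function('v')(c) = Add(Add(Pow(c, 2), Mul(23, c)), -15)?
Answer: Rational(-16481, 210) ≈ -78.481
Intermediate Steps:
Function('v')(c) = Add(-15, Pow(c, 2), Mul(23, c))
Add(Mul(Mul(Add(-97, -167), Add(111, 23)), Pow(480, -1)), Mul(502, Pow(Function('v')(-5), -1))) = Add(Mul(Mul(Add(-97, -167), Add(111, 23)), Pow(480, -1)), Mul(502, Pow(Add(-15, Pow(-5, 2), Mul(23, -5)), -1))) = Add(Mul(Mul(-264, 134), Rational(1, 480)), Mul(502, Pow(Add(-15, 25, -115), -1))) = Add(Mul(-35376, Rational(1, 480)), Mul(502, Pow(-105, -1))) = Add(Rational(-737, 10), Mul(502, Rational(-1, 105))) = Add(Rational(-737, 10), Rational(-502, 105)) = Rational(-16481, 210)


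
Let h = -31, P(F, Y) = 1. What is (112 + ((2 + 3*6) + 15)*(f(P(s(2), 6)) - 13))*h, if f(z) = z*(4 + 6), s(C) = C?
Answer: -217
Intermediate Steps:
f(z) = 10*z (f(z) = z*10 = 10*z)
(112 + ((2 + 3*6) + 15)*(f(P(s(2), 6)) - 13))*h = (112 + ((2 + 3*6) + 15)*(10*1 - 13))*(-31) = (112 + ((2 + 18) + 15)*(10 - 13))*(-31) = (112 + (20 + 15)*(-3))*(-31) = (112 + 35*(-3))*(-31) = (112 - 105)*(-31) = 7*(-31) = -217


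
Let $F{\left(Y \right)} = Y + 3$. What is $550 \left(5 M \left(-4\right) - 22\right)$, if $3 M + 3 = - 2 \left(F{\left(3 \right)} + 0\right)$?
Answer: $42900$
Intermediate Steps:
$F{\left(Y \right)} = 3 + Y$
$M = -5$ ($M = -1 + \frac{\left(-2\right) \left(\left(3 + 3\right) + 0\right)}{3} = -1 + \frac{\left(-2\right) \left(6 + 0\right)}{3} = -1 + \frac{\left(-2\right) 6}{3} = -1 + \frac{1}{3} \left(-12\right) = -1 - 4 = -5$)
$550 \left(5 M \left(-4\right) - 22\right) = 550 \left(5 \left(-5\right) \left(-4\right) - 22\right) = 550 \left(\left(-25\right) \left(-4\right) - 22\right) = 550 \left(100 - 22\right) = 550 \cdot 78 = 42900$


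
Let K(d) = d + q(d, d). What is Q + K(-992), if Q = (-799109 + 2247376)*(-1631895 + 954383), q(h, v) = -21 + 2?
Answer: -981218272715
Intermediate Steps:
q(h, v) = -19
Q = -981218271704 (Q = 1448267*(-677512) = -981218271704)
K(d) = -19 + d (K(d) = d - 19 = -19 + d)
Q + K(-992) = -981218271704 + (-19 - 992) = -981218271704 - 1011 = -981218272715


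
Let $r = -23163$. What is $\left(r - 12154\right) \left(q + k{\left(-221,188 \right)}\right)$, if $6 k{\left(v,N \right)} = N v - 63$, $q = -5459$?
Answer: $\frac{2626348705}{6} \approx 4.3772 \cdot 10^{8}$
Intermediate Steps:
$k{\left(v,N \right)} = - \frac{21}{2} + \frac{N v}{6}$ ($k{\left(v,N \right)} = \frac{N v - 63}{6} = \frac{-63 + N v}{6} = - \frac{21}{2} + \frac{N v}{6}$)
$\left(r - 12154\right) \left(q + k{\left(-221,188 \right)}\right) = \left(-23163 - 12154\right) \left(-5459 + \left(- \frac{21}{2} + \frac{1}{6} \cdot 188 \left(-221\right)\right)\right) = - 35317 \left(-5459 - \frac{41611}{6}\right) = \left(-35317\right) \left(- \frac{74365}{6}\right) = \frac{2626348705}{6}$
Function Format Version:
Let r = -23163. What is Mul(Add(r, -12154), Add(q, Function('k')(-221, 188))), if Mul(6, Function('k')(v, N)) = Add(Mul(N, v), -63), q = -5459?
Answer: Rational(2626348705, 6) ≈ 4.3772e+8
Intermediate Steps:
Function('k')(v, N) = Add(Rational(-21, 2), Mul(Rational(1, 6), N, v)) (Function('k')(v, N) = Mul(Rational(1, 6), Add(Mul(N, v), -63)) = Mul(Rational(1, 6), Add(-63, Mul(N, v))) = Add(Rational(-21, 2), Mul(Rational(1, 6), N, v)))
Mul(Add(r, -12154), Add(q, Function('k')(-221, 188))) = Mul(Add(-23163, -12154), Add(-5459, Add(Rational(-21, 2), Mul(Rational(1, 6), 188, -221)))) = Mul(-35317, Add(-5459, Add(Rational(-21, 2), Rational(-20774, 3)))) = Mul(-35317, Add(-5459, Rational(-41611, 6))) = Mul(-35317, Rational(-74365, 6)) = Rational(2626348705, 6)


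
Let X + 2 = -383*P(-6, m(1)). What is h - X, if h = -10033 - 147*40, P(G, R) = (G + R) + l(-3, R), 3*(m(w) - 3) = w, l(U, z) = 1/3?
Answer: -50414/3 ≈ -16805.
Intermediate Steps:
l(U, z) = ⅓
m(w) = 3 + w/3
P(G, R) = ⅓ + G + R (P(G, R) = (G + R) + ⅓ = ⅓ + G + R)
h = -15913 (h = -10033 - 5880 = -15913)
X = 2675/3 (X = -2 - 383*(⅓ - 6 + (3 + (⅓)*1)) = -2 - 383*(⅓ - 6 + (3 + ⅓)) = -2 - 383*(⅓ - 6 + 10/3) = -2 - 383*(-7/3) = -2 + 2681/3 = 2675/3 ≈ 891.67)
h - X = -15913 - 1*2675/3 = -15913 - 2675/3 = -50414/3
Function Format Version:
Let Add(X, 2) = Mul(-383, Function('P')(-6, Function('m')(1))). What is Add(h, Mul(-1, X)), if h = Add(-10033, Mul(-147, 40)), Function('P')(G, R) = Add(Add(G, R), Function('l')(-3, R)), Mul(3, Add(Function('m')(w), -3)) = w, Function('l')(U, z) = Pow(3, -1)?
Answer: Rational(-50414, 3) ≈ -16805.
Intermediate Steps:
Function('l')(U, z) = Rational(1, 3)
Function('m')(w) = Add(3, Mul(Rational(1, 3), w))
Function('P')(G, R) = Add(Rational(1, 3), G, R) (Function('P')(G, R) = Add(Add(G, R), Rational(1, 3)) = Add(Rational(1, 3), G, R))
h = -15913 (h = Add(-10033, -5880) = -15913)
X = Rational(2675, 3) (X = Add(-2, Mul(-383, Add(Rational(1, 3), -6, Add(3, Mul(Rational(1, 3), 1))))) = Add(-2, Mul(-383, Add(Rational(1, 3), -6, Add(3, Rational(1, 3))))) = Add(-2, Mul(-383, Add(Rational(1, 3), -6, Rational(10, 3)))) = Add(-2, Mul(-383, Rational(-7, 3))) = Add(-2, Rational(2681, 3)) = Rational(2675, 3) ≈ 891.67)
Add(h, Mul(-1, X)) = Add(-15913, Mul(-1, Rational(2675, 3))) = Add(-15913, Rational(-2675, 3)) = Rational(-50414, 3)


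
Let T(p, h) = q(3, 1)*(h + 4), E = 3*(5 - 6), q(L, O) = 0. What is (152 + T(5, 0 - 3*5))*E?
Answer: -456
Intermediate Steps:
E = -3 (E = 3*(-1) = -3)
T(p, h) = 0 (T(p, h) = 0*(h + 4) = 0*(4 + h) = 0)
(152 + T(5, 0 - 3*5))*E = (152 + 0)*(-3) = 152*(-3) = -456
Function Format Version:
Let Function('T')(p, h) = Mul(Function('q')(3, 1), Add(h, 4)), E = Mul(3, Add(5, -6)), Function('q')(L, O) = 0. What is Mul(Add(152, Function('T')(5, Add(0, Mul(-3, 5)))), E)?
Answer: -456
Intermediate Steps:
E = -3 (E = Mul(3, -1) = -3)
Function('T')(p, h) = 0 (Function('T')(p, h) = Mul(0, Add(h, 4)) = Mul(0, Add(4, h)) = 0)
Mul(Add(152, Function('T')(5, Add(0, Mul(-3, 5)))), E) = Mul(Add(152, 0), -3) = Mul(152, -3) = -456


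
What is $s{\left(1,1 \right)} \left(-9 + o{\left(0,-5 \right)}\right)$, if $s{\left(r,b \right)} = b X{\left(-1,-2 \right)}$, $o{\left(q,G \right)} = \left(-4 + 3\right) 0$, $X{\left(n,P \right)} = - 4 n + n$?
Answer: $-27$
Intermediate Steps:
$X{\left(n,P \right)} = - 3 n$
$o{\left(q,G \right)} = 0$ ($o{\left(q,G \right)} = \left(-1\right) 0 = 0$)
$s{\left(r,b \right)} = 3 b$ ($s{\left(r,b \right)} = b \left(\left(-3\right) \left(-1\right)\right) = b 3 = 3 b$)
$s{\left(1,1 \right)} \left(-9 + o{\left(0,-5 \right)}\right) = 3 \cdot 1 \left(-9 + 0\right) = 3 \left(-9\right) = -27$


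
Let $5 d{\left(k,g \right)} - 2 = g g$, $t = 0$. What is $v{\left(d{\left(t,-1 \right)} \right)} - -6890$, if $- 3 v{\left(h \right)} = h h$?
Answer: $\frac{172247}{25} \approx 6889.9$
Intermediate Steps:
$d{\left(k,g \right)} = \frac{2}{5} + \frac{g^{2}}{5}$ ($d{\left(k,g \right)} = \frac{2}{5} + \frac{g g}{5} = \frac{2}{5} + \frac{g^{2}}{5}$)
$v{\left(h \right)} = - \frac{h^{2}}{3}$ ($v{\left(h \right)} = - \frac{h h}{3} = - \frac{h^{2}}{3}$)
$v{\left(d{\left(t,-1 \right)} \right)} - -6890 = - \frac{\left(\frac{2}{5} + \frac{\left(-1\right)^{2}}{5}\right)^{2}}{3} - -6890 = - \frac{\left(\frac{2}{5} + \frac{1}{5} \cdot 1\right)^{2}}{3} + 6890 = - \frac{\left(\frac{2}{5} + \frac{1}{5}\right)^{2}}{3} + 6890 = - \frac{\left(\frac{3}{5}\right)^{2}}{3} + 6890 = \left(- \frac{1}{3}\right) \frac{9}{25} + 6890 = - \frac{3}{25} + 6890 = \frac{172247}{25}$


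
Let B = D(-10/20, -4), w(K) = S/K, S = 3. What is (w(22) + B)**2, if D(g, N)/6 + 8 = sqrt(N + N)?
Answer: 969417/484 - 12636*I*sqrt(2)/11 ≈ 2002.9 - 1624.5*I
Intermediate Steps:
w(K) = 3/K
D(g, N) = -48 + 6*sqrt(2)*sqrt(N) (D(g, N) = -48 + 6*sqrt(N + N) = -48 + 6*sqrt(2*N) = -48 + 6*(sqrt(2)*sqrt(N)) = -48 + 6*sqrt(2)*sqrt(N))
B = -48 + 12*I*sqrt(2) (B = -48 + 6*sqrt(2)*sqrt(-4) = -48 + 6*sqrt(2)*(2*I) = -48 + 12*I*sqrt(2) ≈ -48.0 + 16.971*I)
(w(22) + B)**2 = (3/22 + (-48 + 12*I*sqrt(2)))**2 = (-1053/22 + 12*I*sqrt(2))**2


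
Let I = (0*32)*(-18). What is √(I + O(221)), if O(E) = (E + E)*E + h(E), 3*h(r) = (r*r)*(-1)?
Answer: 221*√15/3 ≈ 285.31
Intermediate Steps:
h(r) = -r²/3 (h(r) = ((r*r)*(-1))/3 = (r²*(-1))/3 = (-r²)/3 = -r²/3)
I = 0 (I = 0*(-18) = 0)
O(E) = 5*E²/3 (O(E) = (E + E)*E - E²/3 = (2*E)*E - E²/3 = 2*E² - E²/3 = 5*E²/3)
√(I + O(221)) = √(0 + (5/3)*221²) = √(0 + (5/3)*48841) = √(0 + 244205/3) = √(244205/3) = 221*√15/3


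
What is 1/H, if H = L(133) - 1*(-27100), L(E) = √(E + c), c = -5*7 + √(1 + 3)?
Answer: 1/27110 ≈ 3.6887e-5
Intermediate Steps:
c = -33 (c = -35 + √4 = -35 + 2 = -33)
L(E) = √(-33 + E) (L(E) = √(E - 33) = √(-33 + E))
H = 27110 (H = √(-33 + 133) - 1*(-27100) = √100 + 27100 = 10 + 27100 = 27110)
1/H = 1/27110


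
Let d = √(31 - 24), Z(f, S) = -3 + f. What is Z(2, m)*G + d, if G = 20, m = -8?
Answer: -20 + √7 ≈ -17.354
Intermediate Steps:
d = √7 ≈ 2.6458
Z(2, m)*G + d = (-3 + 2)*20 + √7 = -1*20 + √7 = -20 + √7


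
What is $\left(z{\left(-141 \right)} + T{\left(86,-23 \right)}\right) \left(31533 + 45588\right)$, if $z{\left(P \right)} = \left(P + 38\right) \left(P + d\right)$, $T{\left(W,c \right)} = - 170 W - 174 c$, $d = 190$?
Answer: $-1208100465$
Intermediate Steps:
$T{\left(W,c \right)} = - 174 c - 170 W$
$z{\left(P \right)} = \left(38 + P\right) \left(190 + P\right)$ ($z{\left(P \right)} = \left(P + 38\right) \left(P + 190\right) = \left(38 + P\right) \left(190 + P\right)$)
$\left(z{\left(-141 \right)} + T{\left(86,-23 \right)}\right) \left(31533 + 45588\right) = \left(\left(7220 + \left(-141\right)^{2} + 228 \left(-141\right)\right) - 10618\right) \left(31533 + 45588\right) = \left(\left(7220 + 19881 - 32148\right) + \left(4002 - 14620\right)\right) 77121 = \left(-5047 - 10618\right) 77121 = \left(-15665\right) 77121 = -1208100465$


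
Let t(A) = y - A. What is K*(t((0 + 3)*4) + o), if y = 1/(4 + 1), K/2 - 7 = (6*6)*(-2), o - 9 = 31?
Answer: -3666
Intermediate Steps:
o = 40 (o = 9 + 31 = 40)
K = -130 (K = 14 + 2*((6*6)*(-2)) = 14 + 2*(36*(-2)) = 14 + 2*(-72) = 14 - 144 = -130)
y = 1/5 ≈ 0.20000
t(A) = 1/5 - A
K*(t((0 + 3)*4) + o) = -130*((1/5 - (0 + 3)*4) + 40) = -130*((1/5 - 3*4) + 40) = -130*((1/5 - 1*12) + 40) = -130*((1/5 - 12) + 40) = -130*(-59/5 + 40) = -130*141/5 = -3666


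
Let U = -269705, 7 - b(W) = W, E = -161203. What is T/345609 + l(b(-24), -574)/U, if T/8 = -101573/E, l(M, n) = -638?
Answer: 35764184433746/15026130663040035 ≈ 0.0023801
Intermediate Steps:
b(W) = 7 - W
T = 812584/161203 (T = 8*(-101573/(-161203)) = 8*(-101573*(-1/161203)) = 8*(101573/161203) = 812584/161203 ≈ 5.0407)
T/345609 + l(b(-24), -574)/U = (812584/161203)/345609 - 638/(-269705) = (812584/161203)*(1/345609) - 638*(-1/269705) = 812584/55713207627 + 638/269705 = 35764184433746/15026130663040035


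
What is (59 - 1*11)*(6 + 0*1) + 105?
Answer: 393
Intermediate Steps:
(59 - 1*11)*(6 + 0*1) + 105 = (59 - 11)*(6 + 0) + 105 = 48*6 + 105 = 288 + 105 = 393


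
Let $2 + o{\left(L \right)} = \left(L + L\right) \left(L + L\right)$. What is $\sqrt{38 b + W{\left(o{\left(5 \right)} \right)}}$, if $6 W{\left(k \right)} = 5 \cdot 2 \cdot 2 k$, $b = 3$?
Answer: $\frac{\sqrt{3966}}{3} \approx 20.992$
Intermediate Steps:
$o{\left(L \right)} = -2 + 4 L^{2}$ ($o{\left(L \right)} = -2 + \left(L + L\right) \left(L + L\right) = -2 + 2 L 2 L = -2 + 4 L^{2}$)
$W{\left(k \right)} = \frac{10 k}{3}$ ($W{\left(k \right)} = \frac{5 \cdot 2 \cdot 2 k}{6} = \frac{10 \cdot 2 k}{6} = \frac{20 k}{6} = \frac{10 k}{3}$)
$\sqrt{38 b + W{\left(o{\left(5 \right)} \right)}} = \sqrt{38 \cdot 3 + \frac{10 \left(-2 + 4 \cdot 5^{2}\right)}{3}} = \sqrt{114 + \frac{10 \left(-2 + 4 \cdot 25\right)}{3}} = \sqrt{114 + \frac{10 \left(-2 + 100\right)}{3}} = \sqrt{114 + \frac{10}{3} \cdot 98} = \sqrt{114 + \frac{980}{3}} = \sqrt{\frac{1322}{3}} = \frac{\sqrt{3966}}{3}$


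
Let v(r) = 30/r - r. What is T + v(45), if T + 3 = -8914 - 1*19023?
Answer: -83953/3 ≈ -27984.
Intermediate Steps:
v(r) = -r + 30/r
T = -27940 (T = -3 + (-8914 - 1*19023) = -3 + (-8914 - 19023) = -3 - 27937 = -27940)
T + v(45) = -27940 + (-1*45 + 30/45) = -27940 + (-45 + 30*(1/45)) = -27940 + (-45 + 2/3) = -27940 - 133/3 = -83953/3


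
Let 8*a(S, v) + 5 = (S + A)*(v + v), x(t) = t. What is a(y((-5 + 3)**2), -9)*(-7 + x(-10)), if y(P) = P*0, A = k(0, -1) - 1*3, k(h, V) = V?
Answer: -1139/8 ≈ -142.38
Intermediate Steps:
A = -4 (A = -1 - 1*3 = -1 - 3 = -4)
y(P) = 0
a(S, v) = -5/8 + v*(-4 + S)/4 (a(S, v) = -5/8 + ((S - 4)*(v + v))/8 = -5/8 + ((-4 + S)*(2*v))/8 = -5/8 + (2*v*(-4 + S))/8 = -5/8 + v*(-4 + S)/4)
a(y((-5 + 3)**2), -9)*(-7 + x(-10)) = (-5/8 - 1*(-9) + (1/4)*0*(-9))*(-7 - 10) = (-5/8 + 9 + 0)*(-17) = (67/8)*(-17) = -1139/8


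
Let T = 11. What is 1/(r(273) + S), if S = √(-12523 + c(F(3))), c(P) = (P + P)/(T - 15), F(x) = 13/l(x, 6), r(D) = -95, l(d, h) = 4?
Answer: -760/172397 - 18*I*√2474/172397 ≈ -0.0044084 - 0.0051933*I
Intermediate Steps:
F(x) = 13/4
c(P) = -P/2 (c(P) = (P + P)/(11 - 15) = (2*P)/(-4) = (2*P)*(-¼) = -P/2)
S = 9*I*√2474/4 (S = √(-12523 - ½*13/4) = √(-12523 - 13/8) = √(-100197/8) = 9*I*√2474/4 ≈ 111.91*I)
1/(r(273) + S) = 1/(-95 + 9*I*√2474/4)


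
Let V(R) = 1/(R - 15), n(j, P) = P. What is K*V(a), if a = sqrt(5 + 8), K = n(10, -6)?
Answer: 45/106 + 3*sqrt(13)/106 ≈ 0.52657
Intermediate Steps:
K = -6
a = sqrt(13) ≈ 3.6056
V(R) = 1/(-15 + R)
K*V(a) = -6/(-15 + sqrt(13))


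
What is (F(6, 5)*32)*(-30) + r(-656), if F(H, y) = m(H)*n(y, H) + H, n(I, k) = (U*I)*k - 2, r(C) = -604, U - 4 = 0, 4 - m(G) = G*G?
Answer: 3618596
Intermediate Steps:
m(G) = 4 - G**2 (m(G) = 4 - G*G = 4 - G**2)
U = 4 (U = 4 + 0 = 4)
n(I, k) = -2 + 4*I*k (n(I, k) = (4*I)*k - 2 = 4*I*k - 2 = -2 + 4*I*k)
F(H, y) = H + (-2 + 4*H*y)*(4 - H**2) (F(H, y) = (4 - H**2)*(-2 + 4*y*H) + H = (4 - H**2)*(-2 + 4*H*y) + H = (-2 + 4*H*y)*(4 - H**2) + H = H + (-2 + 4*H*y)*(4 - H**2))
(F(6, 5)*32)*(-30) + r(-656) = ((6 - 2*(-1 + 2*6*5)*(-4 + 6**2))*32)*(-30) - 604 = ((6 - 2*(-1 + 60)*(-4 + 36))*32)*(-30) - 604 = ((6 - 2*59*32)*32)*(-30) - 604 = ((6 - 3776)*32)*(-30) - 604 = -3770*32*(-30) - 604 = -120640*(-30) - 604 = 3619200 - 604 = 3618596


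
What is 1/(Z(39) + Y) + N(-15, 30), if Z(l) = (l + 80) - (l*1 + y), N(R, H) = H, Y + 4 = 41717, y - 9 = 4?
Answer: 1253401/41780 ≈ 30.000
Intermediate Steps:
y = 13 (y = 9 + 4 = 13)
Y = 41713 (Y = -4 + 41717 = 41713)
Z(l) = 67 (Z(l) = (l + 80) - (l*1 + 13) = (80 + l) - (l + 13) = (80 + l) - (13 + l) = (80 + l) + (-13 - l) = 67)
1/(Z(39) + Y) + N(-15, 30) = 1/(67 + 41713) + 30 = 1/41780 + 30 = 1253401/41780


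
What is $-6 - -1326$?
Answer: $1320$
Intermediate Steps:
$-6 - -1326 = -6 + 1326 = 1320$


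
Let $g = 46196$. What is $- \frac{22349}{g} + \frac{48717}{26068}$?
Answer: $\frac{104246050}{75264833} \approx 1.3851$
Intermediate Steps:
$- \frac{22349}{g} + \frac{48717}{26068} = - \frac{22349}{46196} + \frac{48717}{26068} = \frac{104246050}{75264833}$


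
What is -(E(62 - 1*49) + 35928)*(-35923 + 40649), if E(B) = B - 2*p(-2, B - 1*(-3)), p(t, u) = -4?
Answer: -169894974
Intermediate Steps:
E(B) = 8 + B (E(B) = B - 2*(-4) = B + 8 = 8 + B)
-(E(62 - 1*49) + 35928)*(-35923 + 40649) = -((8 + (62 - 1*49)) + 35928)*(-35923 + 40649) = -((8 + (62 - 49)) + 35928)*4726 = -((8 + 13) + 35928)*4726 = -(21 + 35928)*4726 = -35949*4726 = -1*169894974 = -169894974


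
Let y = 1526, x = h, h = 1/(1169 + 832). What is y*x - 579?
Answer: -1157053/2001 ≈ -578.24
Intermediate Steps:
h = 1/2001 ≈ 0.00049975
x = 1/2001 ≈ 0.00049975
y*x - 579 = 1526*(1/2001) - 579 = 1526/2001 - 579 = -1157053/2001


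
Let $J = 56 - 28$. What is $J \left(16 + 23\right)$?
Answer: $1092$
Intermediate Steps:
$J = 28$ ($J = 56 - 28 = 28$)
$J \left(16 + 23\right) = 28 \left(16 + 23\right) = 28 \cdot 39 = 1092$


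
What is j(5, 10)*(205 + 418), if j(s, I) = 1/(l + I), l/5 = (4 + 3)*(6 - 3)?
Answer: 623/115 ≈ 5.4174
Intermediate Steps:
l = 105 (l = 5*((4 + 3)*(6 - 3)) = 5*(7*3) = 5*21 = 105)
j(s, I) = 1/(105 + I)
j(5, 10)*(205 + 418) = (205 + 418)/(105 + 10) = 623/115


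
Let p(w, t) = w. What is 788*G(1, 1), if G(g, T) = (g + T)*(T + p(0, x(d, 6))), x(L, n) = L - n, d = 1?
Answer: 1576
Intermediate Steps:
G(g, T) = T*(T + g) (G(g, T) = (g + T)*(T + 0) = (T + g)*T = T*(T + g))
788*G(1, 1) = 788*(1*(1 + 1)) = 788*(1*2) = 788*2 = 1576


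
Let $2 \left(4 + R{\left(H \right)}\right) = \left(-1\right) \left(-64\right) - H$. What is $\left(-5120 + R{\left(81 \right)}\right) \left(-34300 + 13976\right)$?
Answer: $104312930$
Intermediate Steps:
$R{\left(H \right)} = 28 - \frac{H}{2}$ ($R{\left(H \right)} = -4 + \frac{\left(-1\right) \left(-64\right) - H}{2} = -4 + \frac{64 - H}{2} = -4 - \left(-32 + \frac{H}{2}\right) = 28 - \frac{H}{2}$)
$\left(-5120 + R{\left(81 \right)}\right) \left(-34300 + 13976\right) = \left(-5120 + \left(28 - \frac{81}{2}\right)\right) \left(-34300 + 13976\right) = \left(-5120 + \left(28 - \frac{81}{2}\right)\right) \left(-20324\right) = \left(-5120 - \frac{25}{2}\right) \left(-20324\right) = \left(- \frac{10265}{2}\right) \left(-20324\right) = 104312930$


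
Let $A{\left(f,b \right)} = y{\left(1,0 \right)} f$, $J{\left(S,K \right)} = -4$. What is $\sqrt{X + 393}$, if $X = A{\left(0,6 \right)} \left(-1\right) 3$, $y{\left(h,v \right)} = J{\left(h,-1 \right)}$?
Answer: $\sqrt{393} \approx 19.824$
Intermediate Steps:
$y{\left(h,v \right)} = -4$
$A{\left(f,b \right)} = - 4 f$
$X = 0$ ($X = \left(-4\right) 0 \left(-1\right) 3 = 0 \left(-1\right) 3 = 0 \cdot 3 = 0$)
$\sqrt{X + 393} = \sqrt{0 + 393} = \sqrt{393}$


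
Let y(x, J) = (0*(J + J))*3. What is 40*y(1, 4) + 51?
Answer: 51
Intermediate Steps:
y(x, J) = 0 (y(x, J) = (0*(2*J))*3 = 0*3 = 0)
40*y(1, 4) + 51 = 40*0 + 51 = 0 + 51 = 51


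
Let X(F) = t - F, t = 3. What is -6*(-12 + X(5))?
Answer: 84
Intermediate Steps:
X(F) = 3 - F
-6*(-12 + X(5)) = -6*(-12 + (3 - 1*5)) = -6*(-12 + (3 - 5)) = -6*(-12 - 2) = -6*(-14) = 84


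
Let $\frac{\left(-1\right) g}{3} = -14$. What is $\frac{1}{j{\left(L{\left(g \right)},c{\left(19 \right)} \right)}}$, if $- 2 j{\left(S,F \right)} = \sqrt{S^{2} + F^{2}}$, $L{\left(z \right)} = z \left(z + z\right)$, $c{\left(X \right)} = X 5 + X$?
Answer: $- \frac{\sqrt{346105}}{1038315} \approx -0.0005666$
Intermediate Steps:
$c{\left(X \right)} = 6 X$ ($c{\left(X \right)} = 5 X + X = 6 X$)
$g = 42$ ($g = \left(-3\right) \left(-14\right) = 42$)
$L{\left(z \right)} = 2 z^{2}$ ($L{\left(z \right)} = z 2 z = 2 z^{2}$)
$j{\left(S,F \right)} = - \frac{\sqrt{F^{2} + S^{2}}}{2}$ ($j{\left(S,F \right)} = - \frac{\sqrt{S^{2} + F^{2}}}{2} = - \frac{\sqrt{F^{2} + S^{2}}}{2}$)
$\frac{1}{j{\left(L{\left(g \right)},c{\left(19 \right)} \right)}} = \frac{1}{\left(- \frac{1}{2}\right) \sqrt{\left(6 \cdot 19\right)^{2} + \left(2 \cdot 42^{2}\right)^{2}}} = \frac{1}{\left(- \frac{1}{2}\right) \sqrt{114^{2} + \left(2 \cdot 1764\right)^{2}}} = \frac{1}{\left(- \frac{1}{2}\right) \sqrt{12996 + 3528^{2}}} = \frac{1}{\left(- \frac{1}{2}\right) \sqrt{12996 + 12446784}} = \frac{1}{\left(- \frac{1}{2}\right) \sqrt{12459780}} = \frac{1}{\left(- \frac{1}{2}\right) 6 \sqrt{346105}} = \frac{1}{\left(-3\right) \sqrt{346105}} = - \frac{\sqrt{346105}}{1038315}$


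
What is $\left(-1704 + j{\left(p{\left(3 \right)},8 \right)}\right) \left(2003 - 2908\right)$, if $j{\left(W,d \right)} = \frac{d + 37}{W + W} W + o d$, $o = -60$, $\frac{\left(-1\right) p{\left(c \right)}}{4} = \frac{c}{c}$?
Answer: $\frac{3912315}{2} \approx 1.9562 \cdot 10^{6}$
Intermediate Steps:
$p{\left(c \right)} = -4$ ($p{\left(c \right)} = - 4 \frac{c}{c} = \left(-4\right) 1 = -4$)
$j{\left(W,d \right)} = \frac{37}{2} - \frac{119 d}{2}$ ($j{\left(W,d \right)} = \frac{d + 37}{W + W} W - 60 d = \frac{37 + d}{2 W} W - 60 d = \left(\frac{37}{2} + \frac{d}{2}\right) - 60 d = \frac{37}{2} - \frac{119 d}{2}$)
$\left(-1704 + j{\left(p{\left(3 \right)},8 \right)}\right) \left(2003 - 2908\right) = \left(-1704 + \left(\frac{37}{2} - 476\right)\right) \left(2003 - 2908\right) = \left(-1704 + \left(\frac{37}{2} - 476\right)\right) \left(-905\right) = \left(-1704 - \frac{915}{2}\right) \left(-905\right) = \left(- \frac{4323}{2}\right) \left(-905\right) = \frac{3912315}{2}$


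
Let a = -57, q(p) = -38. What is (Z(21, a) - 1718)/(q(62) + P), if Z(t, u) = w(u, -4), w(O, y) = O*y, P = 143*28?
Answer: -745/1983 ≈ -0.37569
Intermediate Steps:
P = 4004
Z(t, u) = -4*u (Z(t, u) = u*(-4) = -4*u)
(Z(21, a) - 1718)/(q(62) + P) = (-4*(-57) - 1718)/(-38 + 4004) = (228 - 1718)/3966 = -1490*1/3966 = -745/1983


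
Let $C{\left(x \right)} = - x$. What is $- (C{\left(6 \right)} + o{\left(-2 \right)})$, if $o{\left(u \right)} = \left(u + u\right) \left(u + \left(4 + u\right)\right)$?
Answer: $6$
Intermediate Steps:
$o{\left(u \right)} = 2 u \left(4 + 2 u\right)$
$- (C{\left(6 \right)} + o{\left(-2 \right)}) = - (\left(-1\right) 6 + 4 \left(-2\right) \left(2 - 2\right)) = - (-6 + 4 \left(-2\right) 0) = - (-6 + 0) = \left(-1\right) \left(-6\right) = 6$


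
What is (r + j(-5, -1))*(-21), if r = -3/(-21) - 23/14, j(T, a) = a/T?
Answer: 273/10 ≈ 27.300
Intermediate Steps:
r = -3/2 (r = -3*(-1/21) - 23*1/14 = 1/7 - 23/14 = -3/2 ≈ -1.5000)
(r + j(-5, -1))*(-21) = (-3/2 - 1/(-5))*(-21) = (-3/2 - 1*(-1/5))*(-21) = (-3/2 + 1/5)*(-21) = -13/10*(-21) = 273/10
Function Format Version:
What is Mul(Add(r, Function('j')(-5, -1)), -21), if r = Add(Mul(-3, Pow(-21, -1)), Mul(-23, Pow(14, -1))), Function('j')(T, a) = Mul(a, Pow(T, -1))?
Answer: Rational(273, 10) ≈ 27.300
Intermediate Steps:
r = Rational(-3, 2) (r = Add(Mul(-3, Rational(-1, 21)), Mul(-23, Rational(1, 14))) = Add(Rational(1, 7), Rational(-23, 14)) = Rational(-3, 2) ≈ -1.5000)
Mul(Add(r, Function('j')(-5, -1)), -21) = Mul(Add(Rational(-3, 2), Mul(-1, Pow(-5, -1))), -21) = Mul(Add(Rational(-3, 2), Mul(-1, Rational(-1, 5))), -21) = Mul(Add(Rational(-3, 2), Rational(1, 5)), -21) = Mul(Rational(-13, 10), -21) = Rational(273, 10)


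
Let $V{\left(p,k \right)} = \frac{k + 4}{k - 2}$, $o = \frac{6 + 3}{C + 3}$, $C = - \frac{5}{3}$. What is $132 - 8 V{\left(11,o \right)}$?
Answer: $\frac{2164}{19} \approx 113.89$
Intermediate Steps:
$C = - \frac{5}{3}$ ($C = \left(-5\right) \frac{1}{3} = - \frac{5}{3} \approx -1.6667$)
$o = \frac{27}{4}$ ($o = \frac{6 + 3}{- \frac{5}{3} + 3} = \frac{9}{\frac{4}{3}} = 9 \cdot \frac{3}{4} = \frac{27}{4} \approx 6.75$)
$V{\left(p,k \right)} = \frac{4 + k}{-2 + k}$
$132 - 8 V{\left(11,o \right)} = 132 - 8 \frac{4 + \frac{27}{4}}{-2 + \frac{27}{4}} = 132 - 8 \frac{1}{\frac{19}{4}} \cdot \frac{43}{4} = 132 - 8 \cdot \frac{4}{19} \cdot \frac{43}{4} = 132 - \frac{344}{19} = \frac{2164}{19}$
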